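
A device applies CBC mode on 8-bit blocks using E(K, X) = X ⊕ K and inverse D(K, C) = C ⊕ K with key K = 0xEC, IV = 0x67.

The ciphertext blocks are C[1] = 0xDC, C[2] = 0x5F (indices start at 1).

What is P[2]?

CBC decryption: P_i = D(K, C_i) ⊕ C_{i−1}, with C_{0} = IV.
P[2]: D(K, 0x5F) = 0xB3; 0xB3 ⊕ 0xDC = 0x6F.

P[2] = 0x6F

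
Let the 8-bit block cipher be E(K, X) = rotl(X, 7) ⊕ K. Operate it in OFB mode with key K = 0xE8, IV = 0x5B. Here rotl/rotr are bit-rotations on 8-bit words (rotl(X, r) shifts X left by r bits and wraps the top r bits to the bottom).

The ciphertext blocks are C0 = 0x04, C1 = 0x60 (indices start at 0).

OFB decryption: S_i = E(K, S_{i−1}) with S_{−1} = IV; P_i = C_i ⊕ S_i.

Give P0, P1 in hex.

P0 = 0x41, P1 = 0x2A

P0: S = E(K, 0x5B) = 0x45; 0x04 ⊕ 0x45 = 0x41.
P1: S = E(K, 0x45) = 0x4A; 0x60 ⊕ 0x4A = 0x2A.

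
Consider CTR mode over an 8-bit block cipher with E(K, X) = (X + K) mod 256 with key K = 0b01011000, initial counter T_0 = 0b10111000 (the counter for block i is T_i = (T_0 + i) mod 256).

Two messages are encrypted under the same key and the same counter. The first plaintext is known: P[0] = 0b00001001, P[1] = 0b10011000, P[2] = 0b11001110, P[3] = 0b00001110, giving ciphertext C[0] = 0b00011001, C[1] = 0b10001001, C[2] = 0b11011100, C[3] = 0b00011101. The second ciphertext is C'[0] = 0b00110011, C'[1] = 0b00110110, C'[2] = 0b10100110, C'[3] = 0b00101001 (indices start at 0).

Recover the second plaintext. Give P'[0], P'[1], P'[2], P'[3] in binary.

P'[0] = 0b00100011, P'[1] = 0b00100111, P'[2] = 0b10110100, P'[3] = 0b00111010

In CTR with a reused counter, both messages share the same keystream S_i, so C_i ⊕ C'_i = P_i ⊕ P'_i and thus P'_i = P_i ⊕ C_i ⊕ C'_i.
P'[0]: 0b00001001 ⊕ 0b00011001 ⊕ 0b00110011 = 0b00100011.
P'[1]: 0b10011000 ⊕ 0b10001001 ⊕ 0b00110110 = 0b00100111.
P'[2]: 0b11001110 ⊕ 0b11011100 ⊕ 0b10100110 = 0b10110100.
P'[3]: 0b00001110 ⊕ 0b00011101 ⊕ 0b00101001 = 0b00111010.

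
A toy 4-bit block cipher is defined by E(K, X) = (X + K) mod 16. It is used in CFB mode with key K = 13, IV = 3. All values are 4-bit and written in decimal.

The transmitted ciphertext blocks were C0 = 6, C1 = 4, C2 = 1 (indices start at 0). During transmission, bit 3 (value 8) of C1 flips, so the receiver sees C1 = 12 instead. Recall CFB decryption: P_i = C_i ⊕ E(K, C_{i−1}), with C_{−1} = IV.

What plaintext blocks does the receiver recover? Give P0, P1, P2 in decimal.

P0 = 6, P1 = 15, P2 = 8

Only C1 changed, to 12. In CFB, a change in C_i flips the same bit in P_i and garbles P_{i+1}. Decrypting the received ciphertext:
P0: E(K, 3) = 0; 6 ⊕ 0 = 6.
P1: E(K, 6) = 3; 12 ⊕ 3 = 15.
P2: E(K, 12) = 9; 1 ⊕ 9 = 8.
Blocks that differ from the original plaintext: P1, P2.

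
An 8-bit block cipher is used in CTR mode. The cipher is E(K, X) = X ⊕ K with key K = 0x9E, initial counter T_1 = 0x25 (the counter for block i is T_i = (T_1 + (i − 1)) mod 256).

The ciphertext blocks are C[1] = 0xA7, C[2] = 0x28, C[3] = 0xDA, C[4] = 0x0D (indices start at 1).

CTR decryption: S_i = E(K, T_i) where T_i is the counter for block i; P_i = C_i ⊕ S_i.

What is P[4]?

P[4]: T = 0x28, S = E(K, T) = 0xB6; 0x0D ⊕ 0xB6 = 0xBB.

P[4] = 0xBB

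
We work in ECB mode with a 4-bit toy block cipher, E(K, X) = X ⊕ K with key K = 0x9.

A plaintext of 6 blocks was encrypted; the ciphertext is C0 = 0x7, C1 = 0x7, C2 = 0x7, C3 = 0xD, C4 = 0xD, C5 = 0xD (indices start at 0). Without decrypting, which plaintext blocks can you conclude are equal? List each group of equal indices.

ECB encrypts each block independently with the same key, so equal ciphertext blocks imply equal plaintext blocks.
C0 = C1 = C2 = 0x7, so P0 = P1 = P2.
C3 = C4 = C5 = 0xD, so P3 = P4 = P5.

P0 = P1 = P2; P3 = P4 = P5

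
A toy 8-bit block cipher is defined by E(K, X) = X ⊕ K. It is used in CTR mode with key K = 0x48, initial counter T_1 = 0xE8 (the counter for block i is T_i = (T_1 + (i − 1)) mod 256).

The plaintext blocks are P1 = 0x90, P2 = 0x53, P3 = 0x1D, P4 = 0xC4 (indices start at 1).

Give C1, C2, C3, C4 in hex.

C1 = 0x30, C2 = 0xF2, C3 = 0xBF, C4 = 0x67

CTR encryption: S_i = E(K, T_i) where T_i is the counter for block i; C_i = P_i ⊕ S_i.
C1: T = 0xE8, S = E(K, T) = 0xA0; 0x90 ⊕ 0xA0 = 0x30.
C2: T = 0xE9, S = E(K, T) = 0xA1; 0x53 ⊕ 0xA1 = 0xF2.
C3: T = 0xEA, S = E(K, T) = 0xA2; 0x1D ⊕ 0xA2 = 0xBF.
C4: T = 0xEB, S = E(K, T) = 0xA3; 0xC4 ⊕ 0xA3 = 0x67.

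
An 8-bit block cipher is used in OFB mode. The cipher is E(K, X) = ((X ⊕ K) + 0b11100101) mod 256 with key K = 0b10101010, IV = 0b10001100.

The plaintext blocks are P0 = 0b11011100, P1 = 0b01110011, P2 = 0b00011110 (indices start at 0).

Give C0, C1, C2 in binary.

OFB encryption: S_i = E(K, S_{i−1}) with S_{−1} = IV; C_i = P_i ⊕ S_i.
C0: S = E(K, 0b10001100) = 0b00001011; 0b11011100 ⊕ 0b00001011 = 0b11010111.
C1: S = E(K, 0b00001011) = 0b10000110; 0b01110011 ⊕ 0b10000110 = 0b11110101.
C2: S = E(K, 0b10000110) = 0b00010001; 0b00011110 ⊕ 0b00010001 = 0b00001111.

C0 = 0b11010111, C1 = 0b11110101, C2 = 0b00001111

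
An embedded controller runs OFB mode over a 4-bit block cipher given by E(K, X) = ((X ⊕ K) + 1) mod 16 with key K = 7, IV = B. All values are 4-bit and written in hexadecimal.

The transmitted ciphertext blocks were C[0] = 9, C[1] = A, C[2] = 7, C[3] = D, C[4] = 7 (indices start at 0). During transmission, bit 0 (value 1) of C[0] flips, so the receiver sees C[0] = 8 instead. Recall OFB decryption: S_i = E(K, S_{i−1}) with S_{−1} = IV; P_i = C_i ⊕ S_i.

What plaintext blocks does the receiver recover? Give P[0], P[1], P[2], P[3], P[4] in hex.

P[0] = 5, P[1] = 1, P[2] = A, P[3] = 6, P[4] = A

Only C[0] changed, to 8. In OFB, a change in C_i flips the same bit in P_i only; the keystream is unaffected. Decrypting the received ciphertext:
P[0]: S = E(K, B) = D; 8 ⊕ D = 5.
P[1]: S = E(K, D) = B; A ⊕ B = 1.
P[2]: S = E(K, B) = D; 7 ⊕ D = A.
P[3]: S = E(K, D) = B; D ⊕ B = 6.
P[4]: S = E(K, B) = D; 7 ⊕ D = A.
Blocks that differ from the original plaintext: P[0].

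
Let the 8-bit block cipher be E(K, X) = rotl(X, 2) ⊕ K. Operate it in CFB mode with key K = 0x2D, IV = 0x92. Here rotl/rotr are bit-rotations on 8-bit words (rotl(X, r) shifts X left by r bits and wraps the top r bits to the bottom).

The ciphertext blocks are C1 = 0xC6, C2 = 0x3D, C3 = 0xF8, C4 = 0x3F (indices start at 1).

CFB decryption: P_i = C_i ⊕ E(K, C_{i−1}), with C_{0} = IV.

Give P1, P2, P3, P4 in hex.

P1 = 0xA1, P2 = 0x0B, P3 = 0x21, P4 = 0xF1

P1: E(K, 0x92) = 0x67; 0xC6 ⊕ 0x67 = 0xA1.
P2: E(K, 0xC6) = 0x36; 0x3D ⊕ 0x36 = 0x0B.
P3: E(K, 0x3D) = 0xD9; 0xF8 ⊕ 0xD9 = 0x21.
P4: E(K, 0xF8) = 0xCE; 0x3F ⊕ 0xCE = 0xF1.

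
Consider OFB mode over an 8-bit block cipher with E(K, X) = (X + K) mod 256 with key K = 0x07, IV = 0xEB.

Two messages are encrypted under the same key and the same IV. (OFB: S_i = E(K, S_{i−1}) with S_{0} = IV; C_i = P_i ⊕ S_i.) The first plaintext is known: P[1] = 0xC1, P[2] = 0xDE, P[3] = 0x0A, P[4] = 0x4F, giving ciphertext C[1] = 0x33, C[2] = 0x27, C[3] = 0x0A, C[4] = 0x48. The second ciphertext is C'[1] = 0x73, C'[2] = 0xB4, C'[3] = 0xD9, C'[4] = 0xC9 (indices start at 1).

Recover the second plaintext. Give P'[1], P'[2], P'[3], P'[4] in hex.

In OFB with a reused IV, both messages share the same keystream S_i, so C_i ⊕ C'_i = P_i ⊕ P'_i and thus P'_i = P_i ⊕ C_i ⊕ C'_i.
P'[1]: 0xC1 ⊕ 0x33 ⊕ 0x73 = 0x81.
P'[2]: 0xDE ⊕ 0x27 ⊕ 0xB4 = 0x4D.
P'[3]: 0x0A ⊕ 0x0A ⊕ 0xD9 = 0xD9.
P'[4]: 0x4F ⊕ 0x48 ⊕ 0xC9 = 0xCE.

P'[1] = 0x81, P'[2] = 0x4D, P'[3] = 0xD9, P'[4] = 0xCE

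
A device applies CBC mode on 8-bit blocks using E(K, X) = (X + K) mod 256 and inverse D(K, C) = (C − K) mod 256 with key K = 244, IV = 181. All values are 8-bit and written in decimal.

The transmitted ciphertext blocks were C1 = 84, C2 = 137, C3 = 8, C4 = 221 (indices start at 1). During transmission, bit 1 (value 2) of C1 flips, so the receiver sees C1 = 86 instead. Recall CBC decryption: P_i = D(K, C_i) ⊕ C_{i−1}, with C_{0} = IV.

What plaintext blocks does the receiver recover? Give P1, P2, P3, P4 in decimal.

P1 = 215, P2 = 195, P3 = 157, P4 = 225

Only C1 changed, to 86. In CBC, a change in C_i garbles P_i and flips the same bit in P_{i+1}. Decrypting the received ciphertext:
P1: D(K, 86) = 98; 98 ⊕ 181 = 215.
P2: D(K, 137) = 149; 149 ⊕ 86 = 195.
P3: D(K, 8) = 20; 20 ⊕ 137 = 157.
P4: D(K, 221) = 233; 233 ⊕ 8 = 225.
Blocks that differ from the original plaintext: P1, P2.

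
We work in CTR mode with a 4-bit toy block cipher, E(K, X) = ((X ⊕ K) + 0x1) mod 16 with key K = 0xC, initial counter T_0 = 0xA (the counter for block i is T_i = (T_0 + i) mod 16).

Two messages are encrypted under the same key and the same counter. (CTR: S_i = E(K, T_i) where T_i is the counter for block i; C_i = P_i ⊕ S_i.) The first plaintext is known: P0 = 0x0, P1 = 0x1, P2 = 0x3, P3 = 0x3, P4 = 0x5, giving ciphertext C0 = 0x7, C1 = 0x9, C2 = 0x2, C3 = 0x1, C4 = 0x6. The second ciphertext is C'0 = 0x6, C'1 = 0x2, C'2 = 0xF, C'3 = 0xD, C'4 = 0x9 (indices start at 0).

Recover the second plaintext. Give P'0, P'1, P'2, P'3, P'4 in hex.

P'0 = 0x1, P'1 = 0xA, P'2 = 0xE, P'3 = 0xF, P'4 = 0xA

In CTR with a reused counter, both messages share the same keystream S_i, so C_i ⊕ C'_i = P_i ⊕ P'_i and thus P'_i = P_i ⊕ C_i ⊕ C'_i.
P'0: 0x0 ⊕ 0x7 ⊕ 0x6 = 0x1.
P'1: 0x1 ⊕ 0x9 ⊕ 0x2 = 0xA.
P'2: 0x3 ⊕ 0x2 ⊕ 0xF = 0xE.
P'3: 0x3 ⊕ 0x1 ⊕ 0xD = 0xF.
P'4: 0x5 ⊕ 0x6 ⊕ 0x9 = 0xA.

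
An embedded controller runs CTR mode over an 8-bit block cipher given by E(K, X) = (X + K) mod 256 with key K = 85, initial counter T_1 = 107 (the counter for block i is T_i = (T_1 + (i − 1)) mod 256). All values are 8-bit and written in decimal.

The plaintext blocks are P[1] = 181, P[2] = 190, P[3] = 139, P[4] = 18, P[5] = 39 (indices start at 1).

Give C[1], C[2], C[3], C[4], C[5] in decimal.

CTR encryption: S_i = E(K, T_i) where T_i is the counter for block i; C_i = P_i ⊕ S_i.
C[1]: T = 107, S = E(K, T) = 192; 181 ⊕ 192 = 117.
C[2]: T = 108, S = E(K, T) = 193; 190 ⊕ 193 = 127.
C[3]: T = 109, S = E(K, T) = 194; 139 ⊕ 194 = 73.
C[4]: T = 110, S = E(K, T) = 195; 18 ⊕ 195 = 209.
C[5]: T = 111, S = E(K, T) = 196; 39 ⊕ 196 = 227.

C[1] = 117, C[2] = 127, C[3] = 73, C[4] = 209, C[5] = 227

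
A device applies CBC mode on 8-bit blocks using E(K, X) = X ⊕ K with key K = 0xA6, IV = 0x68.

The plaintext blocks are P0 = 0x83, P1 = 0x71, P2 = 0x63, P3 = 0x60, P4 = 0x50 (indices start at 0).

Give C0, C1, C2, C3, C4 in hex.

CBC encryption: C_i = E(K, P_i ⊕ C_{i−1}), with C_{−1} = IV.
C0: P0 ⊕ 0x68 = 0xEB; E(K, 0xEB) = 0x4D.
C1: P1 ⊕ 0x4D = 0x3C; E(K, 0x3C) = 0x9A.
C2: P2 ⊕ 0x9A = 0xF9; E(K, 0xF9) = 0x5F.
C3: P3 ⊕ 0x5F = 0x3F; E(K, 0x3F) = 0x99.
C4: P4 ⊕ 0x99 = 0xC9; E(K, 0xC9) = 0x6F.

C0 = 0x4D, C1 = 0x9A, C2 = 0x5F, C3 = 0x99, C4 = 0x6F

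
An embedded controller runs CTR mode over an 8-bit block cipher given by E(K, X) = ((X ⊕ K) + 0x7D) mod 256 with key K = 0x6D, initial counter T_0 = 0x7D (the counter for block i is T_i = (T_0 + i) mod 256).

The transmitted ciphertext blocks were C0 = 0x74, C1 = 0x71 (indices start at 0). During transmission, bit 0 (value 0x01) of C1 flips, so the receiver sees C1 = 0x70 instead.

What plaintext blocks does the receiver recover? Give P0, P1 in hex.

P0 = 0xF9, P1 = 0xE0

CTR decryption: S_i = E(K, T_i) where T_i is the counter for block i; P_i = C_i ⊕ S_i.
Only C1 changed, to 0x70. In CTR, a change in C_i flips the same bit in P_i only; the keystream is unaffected. Decrypting the received ciphertext:
P0: T = 0x7D, S = E(K, T) = 0x8D; 0x74 ⊕ 0x8D = 0xF9.
P1: T = 0x7E, S = E(K, T) = 0x90; 0x70 ⊕ 0x90 = 0xE0.
Blocks that differ from the original plaintext: P1.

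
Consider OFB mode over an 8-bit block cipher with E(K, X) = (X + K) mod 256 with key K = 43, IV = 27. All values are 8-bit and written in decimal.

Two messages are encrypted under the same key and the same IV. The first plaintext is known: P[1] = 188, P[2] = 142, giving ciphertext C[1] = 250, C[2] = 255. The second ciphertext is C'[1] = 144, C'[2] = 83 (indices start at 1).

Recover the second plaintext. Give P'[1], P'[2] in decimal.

P'[1] = 214, P'[2] = 34

In OFB with a reused IV, both messages share the same keystream S_i, so C_i ⊕ C'_i = P_i ⊕ P'_i and thus P'_i = P_i ⊕ C_i ⊕ C'_i.
P'[1]: 188 ⊕ 250 ⊕ 144 = 214.
P'[2]: 142 ⊕ 255 ⊕ 83 = 34.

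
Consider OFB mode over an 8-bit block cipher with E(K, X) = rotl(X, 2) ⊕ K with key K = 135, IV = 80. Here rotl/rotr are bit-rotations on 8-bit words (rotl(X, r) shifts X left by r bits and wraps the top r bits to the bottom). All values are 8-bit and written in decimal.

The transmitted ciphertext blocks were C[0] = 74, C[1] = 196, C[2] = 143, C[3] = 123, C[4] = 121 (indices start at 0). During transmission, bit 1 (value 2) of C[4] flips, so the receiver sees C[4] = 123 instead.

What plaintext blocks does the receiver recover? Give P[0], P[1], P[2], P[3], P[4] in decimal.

OFB decryption: S_i = E(K, S_{i−1}) with S_{−1} = IV; P_i = C_i ⊕ S_i.
Only C[4] changed, to 123. In OFB, a change in C_i flips the same bit in P_i only; the keystream is unaffected. Decrypting the received ciphertext:
P[0]: S = E(K, 80) = 198; 74 ⊕ 198 = 140.
P[1]: S = E(K, 198) = 156; 196 ⊕ 156 = 88.
P[2]: S = E(K, 156) = 245; 143 ⊕ 245 = 122.
P[3]: S = E(K, 245) = 80; 123 ⊕ 80 = 43.
P[4]: S = E(K, 80) = 198; 123 ⊕ 198 = 189.
Blocks that differ from the original plaintext: P[4].

P[0] = 140, P[1] = 88, P[2] = 122, P[3] = 43, P[4] = 189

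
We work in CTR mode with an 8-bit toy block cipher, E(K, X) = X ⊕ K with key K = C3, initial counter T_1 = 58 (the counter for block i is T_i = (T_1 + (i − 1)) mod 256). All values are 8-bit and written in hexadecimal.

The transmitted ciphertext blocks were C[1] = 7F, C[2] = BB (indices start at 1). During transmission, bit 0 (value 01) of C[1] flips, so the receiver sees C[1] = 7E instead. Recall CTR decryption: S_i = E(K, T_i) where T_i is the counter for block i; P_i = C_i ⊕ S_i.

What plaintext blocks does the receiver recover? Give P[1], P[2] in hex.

Only C[1] changed, to 7E. In CTR, a change in C_i flips the same bit in P_i only; the keystream is unaffected. Decrypting the received ciphertext:
P[1]: T = 58, S = E(K, T) = 9B; 7E ⊕ 9B = E5.
P[2]: T = 59, S = E(K, T) = 9A; BB ⊕ 9A = 21.
Blocks that differ from the original plaintext: P[1].

P[1] = E5, P[2] = 21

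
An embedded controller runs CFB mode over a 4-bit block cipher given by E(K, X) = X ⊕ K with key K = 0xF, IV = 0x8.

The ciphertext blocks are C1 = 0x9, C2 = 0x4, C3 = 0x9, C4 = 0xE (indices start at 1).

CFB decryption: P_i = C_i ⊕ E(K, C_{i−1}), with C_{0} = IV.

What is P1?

P1: E(K, 0x8) = 0x7; 0x9 ⊕ 0x7 = 0xE.

P1 = 0xE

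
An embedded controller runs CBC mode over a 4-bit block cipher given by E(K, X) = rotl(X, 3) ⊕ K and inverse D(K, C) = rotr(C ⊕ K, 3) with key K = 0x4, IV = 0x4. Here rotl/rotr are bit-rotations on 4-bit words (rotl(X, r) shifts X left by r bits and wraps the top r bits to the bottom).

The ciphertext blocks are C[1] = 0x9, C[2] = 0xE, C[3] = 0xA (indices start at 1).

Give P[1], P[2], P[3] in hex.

P[1] = 0xF, P[2] = 0xC, P[3] = 0x3

CBC decryption: P_i = D(K, C_i) ⊕ C_{i−1}, with C_{0} = IV.
P[1]: D(K, 0x9) = 0xB; 0xB ⊕ 0x4 = 0xF.
P[2]: D(K, 0xE) = 0x5; 0x5 ⊕ 0x9 = 0xC.
P[3]: D(K, 0xA) = 0xD; 0xD ⊕ 0xE = 0x3.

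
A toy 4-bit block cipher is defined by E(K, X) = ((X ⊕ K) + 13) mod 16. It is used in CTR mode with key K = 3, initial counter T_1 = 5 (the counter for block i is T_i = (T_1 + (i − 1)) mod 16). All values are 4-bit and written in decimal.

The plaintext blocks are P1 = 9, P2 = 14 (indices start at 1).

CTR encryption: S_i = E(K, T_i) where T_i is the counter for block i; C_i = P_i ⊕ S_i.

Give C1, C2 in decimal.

C1 = 10, C2 = 12

C1: T = 5, S = E(K, T) = 3; 9 ⊕ 3 = 10.
C2: T = 6, S = E(K, T) = 2; 14 ⊕ 2 = 12.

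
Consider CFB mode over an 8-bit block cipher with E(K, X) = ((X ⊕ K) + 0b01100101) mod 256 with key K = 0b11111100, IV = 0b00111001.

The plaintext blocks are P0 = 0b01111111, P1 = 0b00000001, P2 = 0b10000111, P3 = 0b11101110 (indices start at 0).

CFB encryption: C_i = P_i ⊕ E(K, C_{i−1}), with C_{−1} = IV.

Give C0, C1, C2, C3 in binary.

C0 = 0b01010101, C1 = 0b00001111, C2 = 0b11011111, C3 = 0b01100110

C0: E(K, 0b00111001) = 0b00101010; 0b01111111 ⊕ 0b00101010 = 0b01010101.
C1: E(K, 0b01010101) = 0b00001110; 0b00000001 ⊕ 0b00001110 = 0b00001111.
C2: E(K, 0b00001111) = 0b01011000; 0b10000111 ⊕ 0b01011000 = 0b11011111.
C3: E(K, 0b11011111) = 0b10001000; 0b11101110 ⊕ 0b10001000 = 0b01100110.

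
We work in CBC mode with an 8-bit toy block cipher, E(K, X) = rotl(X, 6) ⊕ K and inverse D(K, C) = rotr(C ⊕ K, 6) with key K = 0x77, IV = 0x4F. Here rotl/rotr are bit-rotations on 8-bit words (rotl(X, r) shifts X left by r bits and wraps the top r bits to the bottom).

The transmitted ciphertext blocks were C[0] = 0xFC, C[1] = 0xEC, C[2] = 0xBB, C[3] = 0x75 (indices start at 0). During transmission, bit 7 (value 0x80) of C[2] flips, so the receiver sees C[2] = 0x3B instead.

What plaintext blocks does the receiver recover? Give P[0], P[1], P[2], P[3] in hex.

P[0] = 0x61, P[1] = 0x92, P[2] = 0xDD, P[3] = 0x33

CBC decryption: P_i = D(K, C_i) ⊕ C_{i−1}, with C_{−1} = IV.
Only C[2] changed, to 0x3B. In CBC, a change in C_i garbles P_i and flips the same bit in P_{i+1}. Decrypting the received ciphertext:
P[0]: D(K, 0xFC) = 0x2E; 0x2E ⊕ 0x4F = 0x61.
P[1]: D(K, 0xEC) = 0x6E; 0x6E ⊕ 0xFC = 0x92.
P[2]: D(K, 0x3B) = 0x31; 0x31 ⊕ 0xEC = 0xDD.
P[3]: D(K, 0x75) = 0x08; 0x08 ⊕ 0x3B = 0x33.
Blocks that differ from the original plaintext: P[2], P[3].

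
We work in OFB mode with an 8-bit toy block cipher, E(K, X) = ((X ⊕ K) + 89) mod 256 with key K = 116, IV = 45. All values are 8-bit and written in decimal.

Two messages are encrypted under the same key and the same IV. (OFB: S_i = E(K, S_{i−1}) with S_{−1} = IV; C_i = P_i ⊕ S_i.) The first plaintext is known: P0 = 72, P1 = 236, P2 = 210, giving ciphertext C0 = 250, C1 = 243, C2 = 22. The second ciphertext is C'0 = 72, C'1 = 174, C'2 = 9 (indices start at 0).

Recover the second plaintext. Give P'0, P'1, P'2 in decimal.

P'0 = 250, P'1 = 177, P'2 = 205

In OFB with a reused IV, both messages share the same keystream S_i, so C_i ⊕ C'_i = P_i ⊕ P'_i and thus P'_i = P_i ⊕ C_i ⊕ C'_i.
P'0: 72 ⊕ 250 ⊕ 72 = 250.
P'1: 236 ⊕ 243 ⊕ 174 = 177.
P'2: 210 ⊕ 22 ⊕ 9 = 205.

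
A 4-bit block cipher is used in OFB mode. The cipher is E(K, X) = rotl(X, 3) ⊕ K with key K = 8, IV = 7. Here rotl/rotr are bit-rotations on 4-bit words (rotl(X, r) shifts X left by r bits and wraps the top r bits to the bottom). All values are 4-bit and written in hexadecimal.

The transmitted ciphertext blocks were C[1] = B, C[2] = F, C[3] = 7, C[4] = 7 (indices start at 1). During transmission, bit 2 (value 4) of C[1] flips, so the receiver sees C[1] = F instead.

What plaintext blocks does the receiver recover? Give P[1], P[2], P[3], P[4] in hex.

P[1] = C, P[2] = E, P[3] = 7, P[4] = F

OFB decryption: S_i = E(K, S_{i−1}) with S_{0} = IV; P_i = C_i ⊕ S_i.
Only C[1] changed, to F. In OFB, a change in C_i flips the same bit in P_i only; the keystream is unaffected. Decrypting the received ciphertext:
P[1]: S = E(K, 7) = 3; F ⊕ 3 = C.
P[2]: S = E(K, 3) = 1; F ⊕ 1 = E.
P[3]: S = E(K, 1) = 0; 7 ⊕ 0 = 7.
P[4]: S = E(K, 0) = 8; 7 ⊕ 8 = F.
Blocks that differ from the original plaintext: P[1].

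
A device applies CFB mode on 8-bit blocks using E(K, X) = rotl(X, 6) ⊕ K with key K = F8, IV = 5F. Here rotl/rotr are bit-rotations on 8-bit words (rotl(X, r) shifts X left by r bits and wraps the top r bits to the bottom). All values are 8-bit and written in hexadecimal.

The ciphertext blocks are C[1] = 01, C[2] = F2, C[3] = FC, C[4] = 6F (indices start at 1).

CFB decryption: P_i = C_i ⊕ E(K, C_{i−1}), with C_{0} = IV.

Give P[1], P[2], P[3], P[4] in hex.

P[1]: E(K, 5F) = 2F; 01 ⊕ 2F = 2E.
P[2]: E(K, 01) = B8; F2 ⊕ B8 = 4A.
P[3]: E(K, F2) = 44; FC ⊕ 44 = B8.
P[4]: E(K, FC) = C7; 6F ⊕ C7 = A8.

P[1] = 2E, P[2] = 4A, P[3] = B8, P[4] = A8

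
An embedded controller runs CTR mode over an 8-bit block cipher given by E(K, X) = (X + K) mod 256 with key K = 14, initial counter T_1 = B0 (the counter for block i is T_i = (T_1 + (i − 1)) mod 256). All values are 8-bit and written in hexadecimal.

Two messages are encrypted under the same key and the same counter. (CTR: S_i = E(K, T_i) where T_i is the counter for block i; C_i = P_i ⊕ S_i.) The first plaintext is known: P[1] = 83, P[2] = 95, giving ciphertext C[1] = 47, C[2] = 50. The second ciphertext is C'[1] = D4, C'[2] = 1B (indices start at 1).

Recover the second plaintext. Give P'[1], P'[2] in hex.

In CTR with a reused counter, both messages share the same keystream S_i, so C_i ⊕ C'_i = P_i ⊕ P'_i and thus P'_i = P_i ⊕ C_i ⊕ C'_i.
P'[1]: 83 ⊕ 47 ⊕ D4 = 10.
P'[2]: 95 ⊕ 50 ⊕ 1B = DE.

P'[1] = 10, P'[2] = DE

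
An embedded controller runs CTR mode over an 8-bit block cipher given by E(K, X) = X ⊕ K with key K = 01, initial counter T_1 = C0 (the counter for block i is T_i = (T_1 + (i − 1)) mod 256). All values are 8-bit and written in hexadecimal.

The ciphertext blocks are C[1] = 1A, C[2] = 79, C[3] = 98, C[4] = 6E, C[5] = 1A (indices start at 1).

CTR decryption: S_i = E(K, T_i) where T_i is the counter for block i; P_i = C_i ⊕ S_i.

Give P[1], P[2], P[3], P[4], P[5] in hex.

P[1] = DB, P[2] = B9, P[3] = 5B, P[4] = AC, P[5] = DF

P[1]: T = C0, S = E(K, T) = C1; 1A ⊕ C1 = DB.
P[2]: T = C1, S = E(K, T) = C0; 79 ⊕ C0 = B9.
P[3]: T = C2, S = E(K, T) = C3; 98 ⊕ C3 = 5B.
P[4]: T = C3, S = E(K, T) = C2; 6E ⊕ C2 = AC.
P[5]: T = C4, S = E(K, T) = C5; 1A ⊕ C5 = DF.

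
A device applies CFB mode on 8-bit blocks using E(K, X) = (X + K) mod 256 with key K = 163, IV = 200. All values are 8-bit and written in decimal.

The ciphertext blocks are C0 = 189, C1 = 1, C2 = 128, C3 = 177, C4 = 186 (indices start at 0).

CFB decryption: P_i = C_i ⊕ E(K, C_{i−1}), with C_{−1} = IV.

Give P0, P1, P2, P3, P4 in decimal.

P0 = 214, P1 = 97, P2 = 36, P3 = 146, P4 = 238

P0: E(K, 200) = 107; 189 ⊕ 107 = 214.
P1: E(K, 189) = 96; 1 ⊕ 96 = 97.
P2: E(K, 1) = 164; 128 ⊕ 164 = 36.
P3: E(K, 128) = 35; 177 ⊕ 35 = 146.
P4: E(K, 177) = 84; 186 ⊕ 84 = 238.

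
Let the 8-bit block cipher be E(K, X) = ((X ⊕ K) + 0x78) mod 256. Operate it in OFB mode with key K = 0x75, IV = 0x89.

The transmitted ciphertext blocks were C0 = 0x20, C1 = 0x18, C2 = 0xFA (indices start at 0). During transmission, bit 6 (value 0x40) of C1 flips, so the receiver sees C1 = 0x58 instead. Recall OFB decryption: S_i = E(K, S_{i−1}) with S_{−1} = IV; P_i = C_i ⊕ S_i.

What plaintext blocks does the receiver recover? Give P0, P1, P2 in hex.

P0 = 0x54, P1 = 0x21, P2 = 0x7E

Only C1 changed, to 0x58. In OFB, a change in C_i flips the same bit in P_i only; the keystream is unaffected. Decrypting the received ciphertext:
P0: S = E(K, 0x89) = 0x74; 0x20 ⊕ 0x74 = 0x54.
P1: S = E(K, 0x74) = 0x79; 0x58 ⊕ 0x79 = 0x21.
P2: S = E(K, 0x79) = 0x84; 0xFA ⊕ 0x84 = 0x7E.
Blocks that differ from the original plaintext: P1.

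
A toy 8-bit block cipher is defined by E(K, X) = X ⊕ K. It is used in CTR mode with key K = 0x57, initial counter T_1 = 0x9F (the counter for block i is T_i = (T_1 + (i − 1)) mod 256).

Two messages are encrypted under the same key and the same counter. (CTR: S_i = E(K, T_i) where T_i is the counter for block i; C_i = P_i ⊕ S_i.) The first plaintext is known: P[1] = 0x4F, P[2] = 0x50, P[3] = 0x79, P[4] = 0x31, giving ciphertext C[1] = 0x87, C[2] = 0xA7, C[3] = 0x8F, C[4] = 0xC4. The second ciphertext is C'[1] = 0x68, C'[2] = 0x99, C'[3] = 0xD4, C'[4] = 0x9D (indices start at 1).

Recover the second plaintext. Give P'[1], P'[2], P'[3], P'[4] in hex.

P'[1] = 0xA0, P'[2] = 0x6E, P'[3] = 0x22, P'[4] = 0x68

In CTR with a reused counter, both messages share the same keystream S_i, so C_i ⊕ C'_i = P_i ⊕ P'_i and thus P'_i = P_i ⊕ C_i ⊕ C'_i.
P'[1]: 0x4F ⊕ 0x87 ⊕ 0x68 = 0xA0.
P'[2]: 0x50 ⊕ 0xA7 ⊕ 0x99 = 0x6E.
P'[3]: 0x79 ⊕ 0x8F ⊕ 0xD4 = 0x22.
P'[4]: 0x31 ⊕ 0xC4 ⊕ 0x9D = 0x68.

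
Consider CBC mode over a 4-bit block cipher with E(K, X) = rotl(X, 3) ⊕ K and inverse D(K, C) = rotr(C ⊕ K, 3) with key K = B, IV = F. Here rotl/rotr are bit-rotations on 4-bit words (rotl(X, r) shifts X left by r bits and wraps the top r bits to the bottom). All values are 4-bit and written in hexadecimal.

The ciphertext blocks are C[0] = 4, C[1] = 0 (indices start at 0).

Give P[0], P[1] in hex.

P[0] = 0, P[1] = 3

CBC decryption: P_i = D(K, C_i) ⊕ C_{i−1}, with C_{−1} = IV.
P[0]: D(K, 4) = F; F ⊕ F = 0.
P[1]: D(K, 0) = 7; 7 ⊕ 4 = 3.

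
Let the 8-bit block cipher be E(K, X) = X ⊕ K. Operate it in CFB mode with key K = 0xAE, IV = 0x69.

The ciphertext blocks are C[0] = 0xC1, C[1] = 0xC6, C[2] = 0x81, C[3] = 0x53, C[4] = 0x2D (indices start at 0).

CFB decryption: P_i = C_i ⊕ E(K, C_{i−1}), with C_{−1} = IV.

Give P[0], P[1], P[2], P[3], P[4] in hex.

P[0]: E(K, 0x69) = 0xC7; 0xC1 ⊕ 0xC7 = 0x06.
P[1]: E(K, 0xC1) = 0x6F; 0xC6 ⊕ 0x6F = 0xA9.
P[2]: E(K, 0xC6) = 0x68; 0x81 ⊕ 0x68 = 0xE9.
P[3]: E(K, 0x81) = 0x2F; 0x53 ⊕ 0x2F = 0x7C.
P[4]: E(K, 0x53) = 0xFD; 0x2D ⊕ 0xFD = 0xD0.

P[0] = 0x06, P[1] = 0xA9, P[2] = 0xE9, P[3] = 0x7C, P[4] = 0xD0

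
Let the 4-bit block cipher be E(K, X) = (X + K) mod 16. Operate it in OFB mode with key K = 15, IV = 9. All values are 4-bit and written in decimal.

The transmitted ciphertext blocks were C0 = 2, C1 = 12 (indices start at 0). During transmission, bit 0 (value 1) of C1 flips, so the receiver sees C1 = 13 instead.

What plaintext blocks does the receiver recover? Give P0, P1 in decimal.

P0 = 10, P1 = 10

OFB decryption: S_i = E(K, S_{i−1}) with S_{−1} = IV; P_i = C_i ⊕ S_i.
Only C1 changed, to 13. In OFB, a change in C_i flips the same bit in P_i only; the keystream is unaffected. Decrypting the received ciphertext:
P0: S = E(K, 9) = 8; 2 ⊕ 8 = 10.
P1: S = E(K, 8) = 7; 13 ⊕ 7 = 10.
Blocks that differ from the original plaintext: P1.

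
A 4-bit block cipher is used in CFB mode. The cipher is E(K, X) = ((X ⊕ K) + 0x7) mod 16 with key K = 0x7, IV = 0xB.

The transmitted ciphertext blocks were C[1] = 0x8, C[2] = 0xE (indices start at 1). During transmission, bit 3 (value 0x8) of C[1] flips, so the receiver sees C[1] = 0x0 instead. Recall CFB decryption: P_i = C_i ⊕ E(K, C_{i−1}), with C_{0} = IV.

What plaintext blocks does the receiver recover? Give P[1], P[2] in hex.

P[1] = 0x3, P[2] = 0x0

Only C[1] changed, to 0x0. In CFB, a change in C_i flips the same bit in P_i and garbles P_{i+1}. Decrypting the received ciphertext:
P[1]: E(K, 0xB) = 0x3; 0x0 ⊕ 0x3 = 0x3.
P[2]: E(K, 0x0) = 0xE; 0xE ⊕ 0xE = 0x0.
Blocks that differ from the original plaintext: P[1], P[2].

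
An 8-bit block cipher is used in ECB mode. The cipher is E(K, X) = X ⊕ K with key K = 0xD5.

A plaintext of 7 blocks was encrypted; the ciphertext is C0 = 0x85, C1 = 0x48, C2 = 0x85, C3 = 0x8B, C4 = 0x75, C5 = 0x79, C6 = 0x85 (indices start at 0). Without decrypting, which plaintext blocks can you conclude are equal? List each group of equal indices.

ECB encrypts each block independently with the same key, so equal ciphertext blocks imply equal plaintext blocks.
C0 = C2 = C6 = 0x85, so P0 = P2 = P6.

P0 = P2 = P6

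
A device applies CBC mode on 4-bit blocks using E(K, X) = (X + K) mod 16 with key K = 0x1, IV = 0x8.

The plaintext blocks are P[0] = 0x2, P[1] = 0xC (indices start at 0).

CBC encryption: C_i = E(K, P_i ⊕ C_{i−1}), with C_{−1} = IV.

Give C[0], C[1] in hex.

C[0] = 0xB, C[1] = 0x8

C[0]: P[0] ⊕ 0x8 = 0xA; E(K, 0xA) = 0xB.
C[1]: P[1] ⊕ 0xB = 0x7; E(K, 0x7) = 0x8.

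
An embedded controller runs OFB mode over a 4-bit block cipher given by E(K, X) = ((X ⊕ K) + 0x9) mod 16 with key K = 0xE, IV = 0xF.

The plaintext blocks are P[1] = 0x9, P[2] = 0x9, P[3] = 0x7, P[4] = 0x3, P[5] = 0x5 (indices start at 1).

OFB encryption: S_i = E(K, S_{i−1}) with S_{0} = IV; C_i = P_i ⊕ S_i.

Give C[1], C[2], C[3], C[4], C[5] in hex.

C[1]: S = E(K, 0xF) = 0xA; 0x9 ⊕ 0xA = 0x3.
C[2]: S = E(K, 0xA) = 0xD; 0x9 ⊕ 0xD = 0x4.
C[3]: S = E(K, 0xD) = 0xC; 0x7 ⊕ 0xC = 0xB.
C[4]: S = E(K, 0xC) = 0xB; 0x3 ⊕ 0xB = 0x8.
C[5]: S = E(K, 0xB) = 0xE; 0x5 ⊕ 0xE = 0xB.

C[1] = 0x3, C[2] = 0x4, C[3] = 0xB, C[4] = 0x8, C[5] = 0xB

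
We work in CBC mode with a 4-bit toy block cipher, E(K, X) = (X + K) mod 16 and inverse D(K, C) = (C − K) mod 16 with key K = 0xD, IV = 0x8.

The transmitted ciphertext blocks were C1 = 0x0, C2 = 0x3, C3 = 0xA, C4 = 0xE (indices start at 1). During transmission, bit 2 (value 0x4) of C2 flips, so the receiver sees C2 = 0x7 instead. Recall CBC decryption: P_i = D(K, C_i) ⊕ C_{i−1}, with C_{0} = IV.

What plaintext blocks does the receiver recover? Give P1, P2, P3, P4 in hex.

Only C2 changed, to 0x7. In CBC, a change in C_i garbles P_i and flips the same bit in P_{i+1}. Decrypting the received ciphertext:
P1: D(K, 0x0) = 0x3; 0x3 ⊕ 0x8 = 0xB.
P2: D(K, 0x7) = 0xA; 0xA ⊕ 0x0 = 0xA.
P3: D(K, 0xA) = 0xD; 0xD ⊕ 0x7 = 0xA.
P4: D(K, 0xE) = 0x1; 0x1 ⊕ 0xA = 0xB.
Blocks that differ from the original plaintext: P2, P3.

P1 = 0xB, P2 = 0xA, P3 = 0xA, P4 = 0xB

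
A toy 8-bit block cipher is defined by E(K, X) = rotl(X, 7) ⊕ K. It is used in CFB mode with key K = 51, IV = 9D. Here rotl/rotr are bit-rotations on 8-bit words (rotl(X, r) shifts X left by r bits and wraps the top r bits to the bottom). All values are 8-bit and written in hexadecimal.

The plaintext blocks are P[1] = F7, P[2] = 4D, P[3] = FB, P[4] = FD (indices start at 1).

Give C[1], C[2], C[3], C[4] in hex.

C[1] = 68, C[2] = 28, C[3] = BE, C[4] = F3

CFB encryption: C_i = P_i ⊕ E(K, C_{i−1}), with C_{0} = IV.
C[1]: E(K, 9D) = 9F; F7 ⊕ 9F = 68.
C[2]: E(K, 68) = 65; 4D ⊕ 65 = 28.
C[3]: E(K, 28) = 45; FB ⊕ 45 = BE.
C[4]: E(K, BE) = 0E; FD ⊕ 0E = F3.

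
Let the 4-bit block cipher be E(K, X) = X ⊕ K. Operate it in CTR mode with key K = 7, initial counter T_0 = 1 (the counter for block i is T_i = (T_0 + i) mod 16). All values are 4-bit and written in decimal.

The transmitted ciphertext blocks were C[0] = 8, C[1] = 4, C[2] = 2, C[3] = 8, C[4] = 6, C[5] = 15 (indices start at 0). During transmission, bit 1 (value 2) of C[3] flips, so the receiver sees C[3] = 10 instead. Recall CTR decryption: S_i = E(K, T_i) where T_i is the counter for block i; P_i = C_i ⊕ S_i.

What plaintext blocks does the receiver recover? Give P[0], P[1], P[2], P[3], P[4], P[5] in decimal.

Only C[3] changed, to 10. In CTR, a change in C_i flips the same bit in P_i only; the keystream is unaffected. Decrypting the received ciphertext:
P[0]: T = 1, S = E(K, T) = 6; 8 ⊕ 6 = 14.
P[1]: T = 2, S = E(K, T) = 5; 4 ⊕ 5 = 1.
P[2]: T = 3, S = E(K, T) = 4; 2 ⊕ 4 = 6.
P[3]: T = 4, S = E(K, T) = 3; 10 ⊕ 3 = 9.
P[4]: T = 5, S = E(K, T) = 2; 6 ⊕ 2 = 4.
P[5]: T = 6, S = E(K, T) = 1; 15 ⊕ 1 = 14.
Blocks that differ from the original plaintext: P[3].

P[0] = 14, P[1] = 1, P[2] = 6, P[3] = 9, P[4] = 4, P[5] = 14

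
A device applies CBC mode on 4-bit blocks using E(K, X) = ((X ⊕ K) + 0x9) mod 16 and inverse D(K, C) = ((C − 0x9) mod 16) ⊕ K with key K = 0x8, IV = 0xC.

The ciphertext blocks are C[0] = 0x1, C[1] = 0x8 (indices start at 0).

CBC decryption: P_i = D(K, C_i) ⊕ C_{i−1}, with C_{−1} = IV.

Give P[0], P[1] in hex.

P[0] = 0xC, P[1] = 0x6

P[0]: D(K, 0x1) = 0x0; 0x0 ⊕ 0xC = 0xC.
P[1]: D(K, 0x8) = 0x7; 0x7 ⊕ 0x1 = 0x6.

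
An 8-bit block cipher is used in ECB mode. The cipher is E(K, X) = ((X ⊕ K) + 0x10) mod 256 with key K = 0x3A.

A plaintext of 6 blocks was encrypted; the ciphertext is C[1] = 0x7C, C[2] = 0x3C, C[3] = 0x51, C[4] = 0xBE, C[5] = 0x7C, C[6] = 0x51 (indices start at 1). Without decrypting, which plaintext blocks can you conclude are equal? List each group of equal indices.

ECB encrypts each block independently with the same key, so equal ciphertext blocks imply equal plaintext blocks.
C[1] = C[5] = 0x7C, so P[1] = P[5].
C[3] = C[6] = 0x51, so P[3] = P[6].

P[1] = P[5]; P[3] = P[6]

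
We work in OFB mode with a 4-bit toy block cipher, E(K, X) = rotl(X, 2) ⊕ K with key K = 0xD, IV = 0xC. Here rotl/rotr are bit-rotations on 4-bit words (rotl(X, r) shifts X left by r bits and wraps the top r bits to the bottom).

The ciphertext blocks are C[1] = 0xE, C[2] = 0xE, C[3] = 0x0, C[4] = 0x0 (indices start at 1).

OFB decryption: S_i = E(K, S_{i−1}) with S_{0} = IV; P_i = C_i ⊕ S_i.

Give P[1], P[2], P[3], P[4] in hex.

P[1] = 0x0, P[2] = 0x8, P[3] = 0x4, P[4] = 0xC

P[1]: S = E(K, 0xC) = 0xE; 0xE ⊕ 0xE = 0x0.
P[2]: S = E(K, 0xE) = 0x6; 0xE ⊕ 0x6 = 0x8.
P[3]: S = E(K, 0x6) = 0x4; 0x0 ⊕ 0x4 = 0x4.
P[4]: S = E(K, 0x4) = 0xC; 0x0 ⊕ 0xC = 0xC.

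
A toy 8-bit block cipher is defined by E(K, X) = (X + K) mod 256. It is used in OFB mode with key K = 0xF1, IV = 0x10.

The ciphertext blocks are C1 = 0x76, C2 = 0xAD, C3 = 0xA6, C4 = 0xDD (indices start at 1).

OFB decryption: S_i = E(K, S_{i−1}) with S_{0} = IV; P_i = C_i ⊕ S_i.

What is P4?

P4 = 0x09

P1: S = E(K, 0x10) = 0x01; 0x76 ⊕ 0x01 = 0x77.
P2: S = E(K, 0x01) = 0xF2; 0xAD ⊕ 0xF2 = 0x5F.
P3: S = E(K, 0xF2) = 0xE3; 0xA6 ⊕ 0xE3 = 0x45.
P4: S = E(K, 0xE3) = 0xD4; 0xDD ⊕ 0xD4 = 0x09.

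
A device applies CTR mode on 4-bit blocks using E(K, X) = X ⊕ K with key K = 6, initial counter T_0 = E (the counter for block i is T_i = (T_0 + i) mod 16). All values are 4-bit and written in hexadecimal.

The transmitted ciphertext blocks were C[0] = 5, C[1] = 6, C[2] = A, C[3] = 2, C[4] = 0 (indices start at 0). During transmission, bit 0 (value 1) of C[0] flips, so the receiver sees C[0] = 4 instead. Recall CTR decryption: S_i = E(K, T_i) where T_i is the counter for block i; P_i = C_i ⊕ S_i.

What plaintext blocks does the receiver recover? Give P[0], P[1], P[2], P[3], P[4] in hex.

P[0] = C, P[1] = F, P[2] = C, P[3] = 5, P[4] = 4

Only C[0] changed, to 4. In CTR, a change in C_i flips the same bit in P_i only; the keystream is unaffected. Decrypting the received ciphertext:
P[0]: T = E, S = E(K, T) = 8; 4 ⊕ 8 = C.
P[1]: T = F, S = E(K, T) = 9; 6 ⊕ 9 = F.
P[2]: T = 0, S = E(K, T) = 6; A ⊕ 6 = C.
P[3]: T = 1, S = E(K, T) = 7; 2 ⊕ 7 = 5.
P[4]: T = 2, S = E(K, T) = 4; 0 ⊕ 4 = 4.
Blocks that differ from the original plaintext: P[0].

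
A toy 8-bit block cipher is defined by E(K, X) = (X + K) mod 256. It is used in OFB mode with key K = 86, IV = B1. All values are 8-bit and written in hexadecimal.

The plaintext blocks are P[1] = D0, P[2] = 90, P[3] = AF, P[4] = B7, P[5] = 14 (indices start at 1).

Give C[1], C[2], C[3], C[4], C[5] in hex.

OFB encryption: S_i = E(K, S_{i−1}) with S_{0} = IV; C_i = P_i ⊕ S_i.
C[1]: S = E(K, B1) = 37; D0 ⊕ 37 = E7.
C[2]: S = E(K, 37) = BD; 90 ⊕ BD = 2D.
C[3]: S = E(K, BD) = 43; AF ⊕ 43 = EC.
C[4]: S = E(K, 43) = C9; B7 ⊕ C9 = 7E.
C[5]: S = E(K, C9) = 4F; 14 ⊕ 4F = 5B.

C[1] = E7, C[2] = 2D, C[3] = EC, C[4] = 7E, C[5] = 5B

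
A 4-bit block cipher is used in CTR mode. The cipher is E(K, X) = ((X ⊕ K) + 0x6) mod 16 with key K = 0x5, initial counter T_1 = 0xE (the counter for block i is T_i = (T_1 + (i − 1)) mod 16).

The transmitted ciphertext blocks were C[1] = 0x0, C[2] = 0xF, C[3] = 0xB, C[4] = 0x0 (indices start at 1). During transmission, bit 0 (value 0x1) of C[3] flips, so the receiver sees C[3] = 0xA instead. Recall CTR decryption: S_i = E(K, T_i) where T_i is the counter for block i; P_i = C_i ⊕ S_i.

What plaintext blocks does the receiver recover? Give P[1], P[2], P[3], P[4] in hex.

Only C[3] changed, to 0xA. In CTR, a change in C_i flips the same bit in P_i only; the keystream is unaffected. Decrypting the received ciphertext:
P[1]: T = 0xE, S = E(K, T) = 0x1; 0x0 ⊕ 0x1 = 0x1.
P[2]: T = 0xF, S = E(K, T) = 0x0; 0xF ⊕ 0x0 = 0xF.
P[3]: T = 0x0, S = E(K, T) = 0xB; 0xA ⊕ 0xB = 0x1.
P[4]: T = 0x1, S = E(K, T) = 0xA; 0x0 ⊕ 0xA = 0xA.
Blocks that differ from the original plaintext: P[3].

P[1] = 0x1, P[2] = 0xF, P[3] = 0x1, P[4] = 0xA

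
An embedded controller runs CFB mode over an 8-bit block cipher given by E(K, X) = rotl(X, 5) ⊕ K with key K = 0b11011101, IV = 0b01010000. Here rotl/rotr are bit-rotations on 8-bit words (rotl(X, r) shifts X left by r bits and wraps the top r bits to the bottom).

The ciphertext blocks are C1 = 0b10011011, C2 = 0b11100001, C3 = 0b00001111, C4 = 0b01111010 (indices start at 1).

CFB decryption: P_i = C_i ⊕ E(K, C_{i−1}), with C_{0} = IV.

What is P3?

P3 = 0b11101110

P3: E(K, 0b11100001) = 0b11100001; 0b00001111 ⊕ 0b11100001 = 0b11101110.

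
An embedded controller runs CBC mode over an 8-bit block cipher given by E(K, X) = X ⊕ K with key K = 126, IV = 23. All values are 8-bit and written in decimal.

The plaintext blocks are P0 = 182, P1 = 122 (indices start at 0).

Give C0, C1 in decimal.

CBC encryption: C_i = E(K, P_i ⊕ C_{i−1}), with C_{−1} = IV.
C0: P0 ⊕ 23 = 161; E(K, 161) = 223.
C1: P1 ⊕ 223 = 165; E(K, 165) = 219.

C0 = 223, C1 = 219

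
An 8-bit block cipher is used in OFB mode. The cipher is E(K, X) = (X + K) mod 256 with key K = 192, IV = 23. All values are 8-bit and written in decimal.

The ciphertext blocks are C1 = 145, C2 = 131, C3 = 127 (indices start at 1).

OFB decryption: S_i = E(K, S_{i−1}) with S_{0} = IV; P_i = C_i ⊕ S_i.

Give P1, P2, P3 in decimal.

P1: S = E(K, 23) = 215; 145 ⊕ 215 = 70.
P2: S = E(K, 215) = 151; 131 ⊕ 151 = 20.
P3: S = E(K, 151) = 87; 127 ⊕ 87 = 40.

P1 = 70, P2 = 20, P3 = 40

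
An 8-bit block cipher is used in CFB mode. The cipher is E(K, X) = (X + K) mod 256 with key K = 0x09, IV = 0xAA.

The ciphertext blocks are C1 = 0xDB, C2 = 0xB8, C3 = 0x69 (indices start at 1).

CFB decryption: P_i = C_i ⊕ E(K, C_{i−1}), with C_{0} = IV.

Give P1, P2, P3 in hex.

P1: E(K, 0xAA) = 0xB3; 0xDB ⊕ 0xB3 = 0x68.
P2: E(K, 0xDB) = 0xE4; 0xB8 ⊕ 0xE4 = 0x5C.
P3: E(K, 0xB8) = 0xC1; 0x69 ⊕ 0xC1 = 0xA8.

P1 = 0x68, P2 = 0x5C, P3 = 0xA8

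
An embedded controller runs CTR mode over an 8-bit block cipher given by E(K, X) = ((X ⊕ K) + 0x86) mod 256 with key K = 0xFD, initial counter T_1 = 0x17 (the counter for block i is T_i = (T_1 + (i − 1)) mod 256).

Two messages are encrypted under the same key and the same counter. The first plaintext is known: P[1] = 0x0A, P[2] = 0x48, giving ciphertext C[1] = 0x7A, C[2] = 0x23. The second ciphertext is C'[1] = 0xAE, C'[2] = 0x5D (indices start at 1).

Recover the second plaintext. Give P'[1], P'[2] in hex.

In CTR with a reused counter, both messages share the same keystream S_i, so C_i ⊕ C'_i = P_i ⊕ P'_i and thus P'_i = P_i ⊕ C_i ⊕ C'_i.
P'[1]: 0x0A ⊕ 0x7A ⊕ 0xAE = 0xDE.
P'[2]: 0x48 ⊕ 0x23 ⊕ 0x5D = 0x36.

P'[1] = 0xDE, P'[2] = 0x36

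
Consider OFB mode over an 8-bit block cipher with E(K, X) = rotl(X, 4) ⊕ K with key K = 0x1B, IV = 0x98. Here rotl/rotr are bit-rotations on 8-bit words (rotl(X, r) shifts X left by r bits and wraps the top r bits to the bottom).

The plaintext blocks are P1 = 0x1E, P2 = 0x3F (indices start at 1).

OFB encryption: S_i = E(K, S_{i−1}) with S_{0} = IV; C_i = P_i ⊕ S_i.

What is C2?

C2 = 0x0D

C1: S = E(K, 0x98) = 0x92; 0x1E ⊕ 0x92 = 0x8C.
C2: S = E(K, 0x92) = 0x32; 0x3F ⊕ 0x32 = 0x0D.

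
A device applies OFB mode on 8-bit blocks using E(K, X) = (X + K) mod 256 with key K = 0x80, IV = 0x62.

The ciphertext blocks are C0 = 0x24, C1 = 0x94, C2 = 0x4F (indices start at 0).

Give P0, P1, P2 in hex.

P0 = 0xC6, P1 = 0xF6, P2 = 0xAD

OFB decryption: S_i = E(K, S_{i−1}) with S_{−1} = IV; P_i = C_i ⊕ S_i.
P0: S = E(K, 0x62) = 0xE2; 0x24 ⊕ 0xE2 = 0xC6.
P1: S = E(K, 0xE2) = 0x62; 0x94 ⊕ 0x62 = 0xF6.
P2: S = E(K, 0x62) = 0xE2; 0x4F ⊕ 0xE2 = 0xAD.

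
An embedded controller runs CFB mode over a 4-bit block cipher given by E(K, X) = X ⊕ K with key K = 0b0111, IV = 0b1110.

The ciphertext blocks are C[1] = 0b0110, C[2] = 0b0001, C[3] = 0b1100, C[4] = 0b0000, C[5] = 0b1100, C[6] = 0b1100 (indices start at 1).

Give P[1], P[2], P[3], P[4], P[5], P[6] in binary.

P[1] = 0b1111, P[2] = 0b0000, P[3] = 0b1010, P[4] = 0b1011, P[5] = 0b1011, P[6] = 0b0111

CFB decryption: P_i = C_i ⊕ E(K, C_{i−1}), with C_{0} = IV.
P[1]: E(K, 0b1110) = 0b1001; 0b0110 ⊕ 0b1001 = 0b1111.
P[2]: E(K, 0b0110) = 0b0001; 0b0001 ⊕ 0b0001 = 0b0000.
P[3]: E(K, 0b0001) = 0b0110; 0b1100 ⊕ 0b0110 = 0b1010.
P[4]: E(K, 0b1100) = 0b1011; 0b0000 ⊕ 0b1011 = 0b1011.
P[5]: E(K, 0b0000) = 0b0111; 0b1100 ⊕ 0b0111 = 0b1011.
P[6]: E(K, 0b1100) = 0b1011; 0b1100 ⊕ 0b1011 = 0b0111.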